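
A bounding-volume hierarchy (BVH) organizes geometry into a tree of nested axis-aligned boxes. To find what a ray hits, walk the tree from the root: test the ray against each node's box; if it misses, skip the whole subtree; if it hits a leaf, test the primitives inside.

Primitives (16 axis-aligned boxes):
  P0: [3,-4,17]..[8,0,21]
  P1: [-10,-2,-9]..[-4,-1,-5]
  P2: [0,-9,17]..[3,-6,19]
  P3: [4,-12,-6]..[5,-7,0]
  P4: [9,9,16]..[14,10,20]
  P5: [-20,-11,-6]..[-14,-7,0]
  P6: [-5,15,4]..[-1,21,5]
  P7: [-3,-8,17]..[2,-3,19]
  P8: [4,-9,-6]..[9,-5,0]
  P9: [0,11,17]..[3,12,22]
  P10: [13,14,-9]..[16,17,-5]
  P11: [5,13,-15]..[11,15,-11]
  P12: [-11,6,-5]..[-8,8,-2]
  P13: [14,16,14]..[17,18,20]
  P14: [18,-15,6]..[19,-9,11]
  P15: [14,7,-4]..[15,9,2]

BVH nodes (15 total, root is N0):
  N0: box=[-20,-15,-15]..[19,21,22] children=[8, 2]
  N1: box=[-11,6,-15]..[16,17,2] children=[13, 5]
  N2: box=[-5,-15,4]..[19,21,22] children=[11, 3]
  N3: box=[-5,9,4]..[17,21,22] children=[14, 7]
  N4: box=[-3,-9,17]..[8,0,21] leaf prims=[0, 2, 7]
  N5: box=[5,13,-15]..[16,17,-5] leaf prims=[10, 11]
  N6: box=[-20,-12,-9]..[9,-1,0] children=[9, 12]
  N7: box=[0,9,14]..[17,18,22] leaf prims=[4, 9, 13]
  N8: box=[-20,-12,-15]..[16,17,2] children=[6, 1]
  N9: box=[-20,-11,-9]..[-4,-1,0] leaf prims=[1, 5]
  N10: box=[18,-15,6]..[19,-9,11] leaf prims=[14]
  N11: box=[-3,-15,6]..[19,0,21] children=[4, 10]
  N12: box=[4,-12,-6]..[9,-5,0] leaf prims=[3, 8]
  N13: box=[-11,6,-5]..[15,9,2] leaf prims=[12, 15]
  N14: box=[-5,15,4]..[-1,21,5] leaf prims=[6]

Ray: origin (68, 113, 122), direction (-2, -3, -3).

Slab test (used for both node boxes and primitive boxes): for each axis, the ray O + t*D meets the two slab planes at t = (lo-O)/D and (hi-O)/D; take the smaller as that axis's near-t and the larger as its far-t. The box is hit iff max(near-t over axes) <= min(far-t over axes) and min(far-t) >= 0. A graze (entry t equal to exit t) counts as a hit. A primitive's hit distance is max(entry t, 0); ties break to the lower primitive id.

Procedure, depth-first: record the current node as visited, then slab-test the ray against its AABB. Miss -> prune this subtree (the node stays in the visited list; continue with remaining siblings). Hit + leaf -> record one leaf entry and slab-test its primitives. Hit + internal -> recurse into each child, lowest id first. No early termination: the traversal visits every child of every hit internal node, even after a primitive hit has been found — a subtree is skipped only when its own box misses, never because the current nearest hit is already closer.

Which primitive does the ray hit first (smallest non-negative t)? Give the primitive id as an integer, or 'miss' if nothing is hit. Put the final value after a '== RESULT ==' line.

Traverse from the root:
N0 x:[49/2,44] y:[92/3,128/3] z:[100/3,137/3] -> hit [100/3,128/3], descend [2, 8]
  N2 x:[49/2,73/2] y:[92/3,128/3] z:[100/3,118/3] -> hit [100/3,73/2], descend [3, 11]
    N3 x:[51/2,73/2] y:[92/3,104/3] z:[100/3,118/3] -> hit [100/3,104/3], descend [7, 14]
      N7 x:[51/2,34] y:[95/3,104/3] z:[100/3,36] -> hit [100/3,34] leaf, test {P4(miss), P9@t=101/3, P13(miss)}
      N14 x:[69/2,73/2] y:[92/3,98/3] z:[39,118/3] -> miss, prune
    N11 x:[49/2,71/2] y:[113/3,128/3] z:[101/3,116/3] -> miss, prune
  N8 x:[26,44] y:[32,125/3] z:[40,137/3] -> hit [40,125/3], descend [1, 6]
    N1 x:[26,79/2] y:[32,107/3] z:[40,137/3] -> miss, prune
    N6 x:[59/2,44] y:[38,125/3] z:[122/3,131/3] -> hit [122/3,125/3], descend [9, 12]
      N9 x:[36,44] y:[38,124/3] z:[122/3,131/3] -> hit [122/3,124/3] leaf, test {P1(miss), P5@t=41}
      N12 x:[59/2,32] y:[118/3,125/3] z:[122/3,128/3] -> miss, prune

Summary -> nodes [0, 2, 3, 7, 14, 11, 8, 1, 6, 9, 12]; box-tests=11; leaf-entries=2; first=P9

== RESULT ==
9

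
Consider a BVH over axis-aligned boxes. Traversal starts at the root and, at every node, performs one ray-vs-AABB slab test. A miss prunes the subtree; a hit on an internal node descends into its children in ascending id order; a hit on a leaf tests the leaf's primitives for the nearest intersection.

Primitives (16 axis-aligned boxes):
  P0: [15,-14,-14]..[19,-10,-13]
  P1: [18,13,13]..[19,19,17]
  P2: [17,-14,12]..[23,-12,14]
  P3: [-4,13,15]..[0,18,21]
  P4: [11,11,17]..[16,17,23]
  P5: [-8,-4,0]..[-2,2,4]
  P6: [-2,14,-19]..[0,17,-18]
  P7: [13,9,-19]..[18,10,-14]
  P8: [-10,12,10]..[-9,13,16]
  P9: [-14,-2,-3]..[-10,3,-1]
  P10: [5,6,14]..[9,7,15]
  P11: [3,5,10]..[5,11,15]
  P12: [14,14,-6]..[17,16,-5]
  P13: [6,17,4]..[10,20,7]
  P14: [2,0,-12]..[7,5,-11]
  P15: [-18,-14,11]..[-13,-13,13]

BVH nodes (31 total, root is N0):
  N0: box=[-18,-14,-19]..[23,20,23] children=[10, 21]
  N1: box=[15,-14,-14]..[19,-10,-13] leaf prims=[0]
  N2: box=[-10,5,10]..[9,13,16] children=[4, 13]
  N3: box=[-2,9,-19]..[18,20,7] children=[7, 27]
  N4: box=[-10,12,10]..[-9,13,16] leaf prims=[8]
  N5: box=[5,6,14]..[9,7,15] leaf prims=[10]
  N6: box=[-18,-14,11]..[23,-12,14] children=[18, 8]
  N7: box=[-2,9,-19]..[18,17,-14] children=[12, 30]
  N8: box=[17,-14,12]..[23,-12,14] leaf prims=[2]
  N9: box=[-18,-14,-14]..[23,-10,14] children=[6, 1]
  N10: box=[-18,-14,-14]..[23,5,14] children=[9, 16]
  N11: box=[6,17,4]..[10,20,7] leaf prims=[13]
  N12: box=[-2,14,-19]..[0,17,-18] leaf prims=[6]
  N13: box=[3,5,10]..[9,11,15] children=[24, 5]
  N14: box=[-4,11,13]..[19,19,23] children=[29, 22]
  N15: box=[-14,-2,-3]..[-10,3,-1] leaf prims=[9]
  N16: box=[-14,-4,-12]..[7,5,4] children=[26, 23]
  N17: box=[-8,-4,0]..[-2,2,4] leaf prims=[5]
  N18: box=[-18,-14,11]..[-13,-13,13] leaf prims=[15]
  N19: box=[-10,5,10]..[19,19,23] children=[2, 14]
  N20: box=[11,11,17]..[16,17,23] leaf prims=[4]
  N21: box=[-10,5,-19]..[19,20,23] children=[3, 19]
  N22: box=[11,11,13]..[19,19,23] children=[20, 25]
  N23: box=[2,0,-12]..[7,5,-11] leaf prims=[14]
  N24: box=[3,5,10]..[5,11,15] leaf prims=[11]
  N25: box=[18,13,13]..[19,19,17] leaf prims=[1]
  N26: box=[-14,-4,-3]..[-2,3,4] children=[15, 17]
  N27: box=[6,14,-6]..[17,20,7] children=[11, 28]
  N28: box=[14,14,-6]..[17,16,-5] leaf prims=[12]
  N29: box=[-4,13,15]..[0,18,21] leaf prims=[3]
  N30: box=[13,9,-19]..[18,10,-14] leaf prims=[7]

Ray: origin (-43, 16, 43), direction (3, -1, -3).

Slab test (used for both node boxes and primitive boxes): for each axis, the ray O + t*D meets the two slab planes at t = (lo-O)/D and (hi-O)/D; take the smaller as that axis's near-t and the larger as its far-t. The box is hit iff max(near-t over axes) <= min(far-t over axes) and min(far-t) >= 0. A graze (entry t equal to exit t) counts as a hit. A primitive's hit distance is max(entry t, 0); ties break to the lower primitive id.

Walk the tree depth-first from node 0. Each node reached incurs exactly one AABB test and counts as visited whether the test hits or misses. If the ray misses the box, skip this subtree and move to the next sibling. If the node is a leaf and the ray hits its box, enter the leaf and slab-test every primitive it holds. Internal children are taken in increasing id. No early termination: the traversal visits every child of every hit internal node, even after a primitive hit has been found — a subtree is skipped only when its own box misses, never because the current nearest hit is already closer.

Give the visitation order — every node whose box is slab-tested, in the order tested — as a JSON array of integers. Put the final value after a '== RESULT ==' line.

Walk:
N0 x:[25/3,22] y:[-4,30] z:[20/3,62/3] -> hit [25/3,62/3], descend [10, 21]
  N10 x:[25/3,22] y:[11,30] z:[29/3,19] -> hit [11,19], descend [9, 16]
    N9 x:[25/3,22] y:[26,30] z:[29/3,19] -> miss, prune
    N16 x:[29/3,50/3] y:[11,20] z:[13,55/3] -> hit [13,50/3], descend [23, 26]
      N23 x:[15,50/3] y:[11,16] z:[18,55/3] -> miss, prune
      N26 x:[29/3,41/3] y:[13,20] z:[13,46/3] -> hit [13,41/3], descend [15, 17]
        N15 x:[29/3,11] y:[13,18] z:[44/3,46/3] -> miss, prune
        N17 x:[35/3,41/3] y:[14,20] z:[13,43/3] -> miss, prune
  N21 x:[11,62/3] y:[-4,11] z:[20/3,62/3] -> hit [11,11], descend [3, 19]
    N3 x:[41/3,61/3] y:[-4,7] z:[12,62/3] -> miss, prune
    N19 x:[11,62/3] y:[-3,11] z:[20/3,11] -> hit [11,11], descend [2, 14]
      N2 x:[11,52/3] y:[3,11] z:[9,11] -> hit [11,11], descend [4, 13]
        N4 x:[11,34/3] y:[3,4] z:[9,11] -> miss, prune
        N13 x:[46/3,52/3] y:[5,11] z:[28/3,11] -> miss, prune
      N14 x:[13,62/3] y:[-3,5] z:[20/3,10] -> miss, prune

order=[0, 10, 9, 16, 23, 26, 15, 17, 21, 3, 19, 2, 4, 13, 14]  |boxes|=15  |leaves|=0  hit=miss

== RESULT ==
[0, 10, 9, 16, 23, 26, 15, 17, 21, 3, 19, 2, 4, 13, 14]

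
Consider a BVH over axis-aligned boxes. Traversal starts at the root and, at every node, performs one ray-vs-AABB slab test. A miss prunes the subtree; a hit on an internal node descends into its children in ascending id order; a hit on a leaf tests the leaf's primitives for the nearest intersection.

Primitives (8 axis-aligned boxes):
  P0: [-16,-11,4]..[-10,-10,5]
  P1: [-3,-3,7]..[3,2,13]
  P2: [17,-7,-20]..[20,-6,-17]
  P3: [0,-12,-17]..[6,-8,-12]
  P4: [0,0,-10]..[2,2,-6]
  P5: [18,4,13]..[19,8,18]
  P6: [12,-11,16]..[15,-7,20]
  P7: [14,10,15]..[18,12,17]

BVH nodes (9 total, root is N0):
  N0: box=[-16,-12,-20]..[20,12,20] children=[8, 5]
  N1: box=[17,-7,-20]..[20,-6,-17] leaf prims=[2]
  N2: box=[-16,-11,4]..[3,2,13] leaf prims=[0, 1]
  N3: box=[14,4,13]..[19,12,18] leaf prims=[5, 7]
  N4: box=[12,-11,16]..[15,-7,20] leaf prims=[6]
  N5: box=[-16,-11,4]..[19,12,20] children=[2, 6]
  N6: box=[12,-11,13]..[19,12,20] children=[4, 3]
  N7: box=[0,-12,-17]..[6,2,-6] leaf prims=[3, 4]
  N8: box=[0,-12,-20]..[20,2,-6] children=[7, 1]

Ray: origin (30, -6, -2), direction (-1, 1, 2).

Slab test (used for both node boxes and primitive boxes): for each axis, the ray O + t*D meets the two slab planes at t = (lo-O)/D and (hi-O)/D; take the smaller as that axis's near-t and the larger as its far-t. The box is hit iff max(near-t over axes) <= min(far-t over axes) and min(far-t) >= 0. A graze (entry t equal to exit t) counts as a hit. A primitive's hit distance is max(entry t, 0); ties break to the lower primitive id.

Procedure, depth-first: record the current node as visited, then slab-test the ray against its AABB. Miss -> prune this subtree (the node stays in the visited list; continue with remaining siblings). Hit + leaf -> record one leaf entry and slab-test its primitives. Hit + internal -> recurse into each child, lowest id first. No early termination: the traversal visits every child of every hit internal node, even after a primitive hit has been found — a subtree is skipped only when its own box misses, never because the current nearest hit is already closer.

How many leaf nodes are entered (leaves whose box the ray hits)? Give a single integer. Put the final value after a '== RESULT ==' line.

Walk:
N0 x:[10,46] y:[-6,18] z:[-9,11] -> hit [10,11], descend [5, 8]
  N5 x:[11,46] y:[-5,18] z:[3,11] -> hit [11,11], descend [2, 6]
    N2 x:[27,46] y:[-5,8] z:[3,15/2] -> miss, prune
    N6 x:[11,18] y:[-5,18] z:[15/2,11] -> hit [11,11], descend [3, 4]
      N3 x:[11,16] y:[10,18] z:[15/2,10] -> miss, prune
      N4 x:[15,18] y:[-5,-1] z:[9,11] -> miss, prune
  N8 x:[10,30] y:[-6,8] z:[-9,-2] -> miss, prune

order=[0, 5, 2, 6, 3, 4, 8]  |boxes|=7  |leaves|=0  hit=miss

== RESULT ==
0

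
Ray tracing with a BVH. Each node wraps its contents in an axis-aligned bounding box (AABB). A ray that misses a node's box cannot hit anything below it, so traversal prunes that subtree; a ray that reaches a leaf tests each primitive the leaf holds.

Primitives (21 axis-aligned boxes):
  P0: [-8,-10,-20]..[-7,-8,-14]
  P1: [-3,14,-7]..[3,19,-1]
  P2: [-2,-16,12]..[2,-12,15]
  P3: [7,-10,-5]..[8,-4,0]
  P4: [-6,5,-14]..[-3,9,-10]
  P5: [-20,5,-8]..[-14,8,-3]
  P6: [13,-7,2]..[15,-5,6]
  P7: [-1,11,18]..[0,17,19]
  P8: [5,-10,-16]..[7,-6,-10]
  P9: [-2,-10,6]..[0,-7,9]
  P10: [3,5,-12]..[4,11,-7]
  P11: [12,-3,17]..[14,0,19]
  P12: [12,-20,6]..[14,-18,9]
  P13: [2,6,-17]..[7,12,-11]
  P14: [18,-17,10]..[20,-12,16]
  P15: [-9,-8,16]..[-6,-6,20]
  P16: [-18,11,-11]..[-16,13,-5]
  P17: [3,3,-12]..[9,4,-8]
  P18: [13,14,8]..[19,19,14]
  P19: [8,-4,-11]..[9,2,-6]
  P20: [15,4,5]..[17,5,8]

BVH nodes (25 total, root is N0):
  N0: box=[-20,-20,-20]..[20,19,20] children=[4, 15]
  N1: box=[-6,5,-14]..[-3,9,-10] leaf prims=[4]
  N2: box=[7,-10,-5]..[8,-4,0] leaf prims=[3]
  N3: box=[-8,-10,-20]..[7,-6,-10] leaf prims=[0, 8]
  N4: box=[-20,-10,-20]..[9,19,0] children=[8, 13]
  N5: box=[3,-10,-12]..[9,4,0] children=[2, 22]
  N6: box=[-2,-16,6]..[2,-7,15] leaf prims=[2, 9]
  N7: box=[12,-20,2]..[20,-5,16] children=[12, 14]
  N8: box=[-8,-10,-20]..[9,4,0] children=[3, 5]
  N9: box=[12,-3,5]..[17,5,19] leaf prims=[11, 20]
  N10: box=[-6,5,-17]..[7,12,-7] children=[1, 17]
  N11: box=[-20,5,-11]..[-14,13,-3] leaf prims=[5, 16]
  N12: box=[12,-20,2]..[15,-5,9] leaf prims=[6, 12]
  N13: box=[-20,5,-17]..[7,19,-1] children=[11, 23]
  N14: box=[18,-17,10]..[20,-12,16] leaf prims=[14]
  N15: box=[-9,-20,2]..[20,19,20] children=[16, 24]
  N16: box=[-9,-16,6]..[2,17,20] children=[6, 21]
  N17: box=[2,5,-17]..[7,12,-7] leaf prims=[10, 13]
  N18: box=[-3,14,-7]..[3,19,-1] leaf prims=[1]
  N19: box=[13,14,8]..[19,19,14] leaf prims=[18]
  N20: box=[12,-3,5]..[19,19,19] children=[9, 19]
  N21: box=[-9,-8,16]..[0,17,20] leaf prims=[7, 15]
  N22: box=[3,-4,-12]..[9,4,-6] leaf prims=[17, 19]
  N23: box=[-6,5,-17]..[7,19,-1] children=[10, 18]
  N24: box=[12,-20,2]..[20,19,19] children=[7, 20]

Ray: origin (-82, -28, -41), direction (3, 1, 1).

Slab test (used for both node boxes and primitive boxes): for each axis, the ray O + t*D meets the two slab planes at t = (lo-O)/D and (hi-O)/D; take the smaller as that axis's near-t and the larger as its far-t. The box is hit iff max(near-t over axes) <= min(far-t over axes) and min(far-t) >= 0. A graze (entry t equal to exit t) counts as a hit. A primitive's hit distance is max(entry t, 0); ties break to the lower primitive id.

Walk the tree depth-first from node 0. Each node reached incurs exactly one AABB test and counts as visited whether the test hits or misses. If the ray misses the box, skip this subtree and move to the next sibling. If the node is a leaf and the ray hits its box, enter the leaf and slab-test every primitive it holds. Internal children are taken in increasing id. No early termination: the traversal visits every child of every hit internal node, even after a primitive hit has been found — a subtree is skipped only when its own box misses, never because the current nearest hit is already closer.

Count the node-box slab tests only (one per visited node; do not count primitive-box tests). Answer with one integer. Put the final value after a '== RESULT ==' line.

Traverse from the root:
N0 x:[62/3,34] y:[8,47] z:[21,61] -> hit [21,34], descend [4, 15]
  N4 x:[62/3,91/3] y:[18,47] z:[21,41] -> hit [21,91/3], descend [8, 13]
    N8 x:[74/3,91/3] y:[18,32] z:[21,41] -> hit [74/3,91/3], descend [3, 5]
      N3 x:[74/3,89/3] y:[18,22] z:[21,31] -> miss, prune
      N5 x:[85/3,91/3] y:[18,32] z:[29,41] -> hit [29,91/3], descend [2, 22]
        N2 x:[89/3,30] y:[18,24] z:[36,41] -> miss, prune
        N22 x:[85/3,91/3] y:[24,32] z:[29,35] -> hit [29,91/3] leaf, test {P17(miss), P19@t=30}
    N13 x:[62/3,89/3] y:[33,47] z:[24,40] -> miss, prune
  N15 x:[73/3,34] y:[8,47] z:[43,61] -> miss, prune

9 AABB tests over nodes [0, 4, 8, 3, 5, 2, 22, 13, 15]; 1 leaf entered; closest P19.

== RESULT ==
9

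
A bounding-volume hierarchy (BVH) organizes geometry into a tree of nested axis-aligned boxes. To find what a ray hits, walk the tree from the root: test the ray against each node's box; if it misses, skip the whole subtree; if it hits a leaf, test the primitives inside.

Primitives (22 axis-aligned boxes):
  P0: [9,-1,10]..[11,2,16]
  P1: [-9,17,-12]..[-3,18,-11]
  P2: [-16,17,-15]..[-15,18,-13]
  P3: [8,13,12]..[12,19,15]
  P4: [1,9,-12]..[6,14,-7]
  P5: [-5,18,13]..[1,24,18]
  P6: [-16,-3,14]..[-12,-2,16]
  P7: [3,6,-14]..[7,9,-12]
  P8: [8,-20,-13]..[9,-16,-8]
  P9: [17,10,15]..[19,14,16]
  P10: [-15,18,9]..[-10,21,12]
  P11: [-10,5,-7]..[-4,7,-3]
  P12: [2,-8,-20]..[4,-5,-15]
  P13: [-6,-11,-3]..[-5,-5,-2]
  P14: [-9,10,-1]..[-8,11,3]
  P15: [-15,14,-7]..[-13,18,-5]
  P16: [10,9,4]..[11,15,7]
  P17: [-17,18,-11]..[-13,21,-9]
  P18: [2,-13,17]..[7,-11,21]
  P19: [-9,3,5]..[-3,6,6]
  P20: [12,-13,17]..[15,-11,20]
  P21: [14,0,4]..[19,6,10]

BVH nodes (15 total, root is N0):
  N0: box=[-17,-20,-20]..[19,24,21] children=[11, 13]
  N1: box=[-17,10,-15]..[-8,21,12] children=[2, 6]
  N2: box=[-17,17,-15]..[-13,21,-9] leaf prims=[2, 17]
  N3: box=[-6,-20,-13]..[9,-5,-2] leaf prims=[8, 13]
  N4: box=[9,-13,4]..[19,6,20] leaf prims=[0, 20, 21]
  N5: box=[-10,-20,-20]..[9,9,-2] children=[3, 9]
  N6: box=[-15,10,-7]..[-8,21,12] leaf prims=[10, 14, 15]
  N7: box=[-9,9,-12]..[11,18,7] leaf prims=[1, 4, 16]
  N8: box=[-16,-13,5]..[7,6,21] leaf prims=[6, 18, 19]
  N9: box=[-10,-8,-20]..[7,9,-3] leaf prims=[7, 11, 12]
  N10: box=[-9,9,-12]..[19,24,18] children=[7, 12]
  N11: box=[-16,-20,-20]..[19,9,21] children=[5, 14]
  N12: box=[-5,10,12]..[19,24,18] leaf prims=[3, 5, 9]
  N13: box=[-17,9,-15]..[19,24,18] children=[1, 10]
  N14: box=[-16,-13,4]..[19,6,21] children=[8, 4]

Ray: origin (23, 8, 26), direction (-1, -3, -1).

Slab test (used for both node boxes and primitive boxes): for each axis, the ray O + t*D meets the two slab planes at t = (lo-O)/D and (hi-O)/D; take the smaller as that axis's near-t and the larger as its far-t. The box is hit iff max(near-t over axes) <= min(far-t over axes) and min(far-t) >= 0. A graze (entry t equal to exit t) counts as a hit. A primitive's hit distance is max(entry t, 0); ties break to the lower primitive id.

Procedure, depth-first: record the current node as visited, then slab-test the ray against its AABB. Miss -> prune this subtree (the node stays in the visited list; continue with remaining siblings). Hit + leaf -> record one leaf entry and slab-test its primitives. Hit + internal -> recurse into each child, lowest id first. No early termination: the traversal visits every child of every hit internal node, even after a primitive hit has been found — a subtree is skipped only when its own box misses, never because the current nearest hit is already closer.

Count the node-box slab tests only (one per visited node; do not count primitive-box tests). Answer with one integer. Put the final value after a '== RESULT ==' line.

Traverse from the root:
N0 x:[4,40] y:[-16/3,28/3] z:[5,46] -> hit [5,28/3], descend [11, 13]
  N11 x:[4,39] y:[-1/3,28/3] z:[5,46] -> hit [5,28/3], descend [5, 14]
    N5 x:[14,33] y:[-1/3,28/3] z:[28,46] -> miss, prune
    N14 x:[4,39] y:[2/3,7] z:[5,22] -> hit [5,7], descend [4, 8]
      N4 x:[4,14] y:[2/3,7] z:[6,22] -> hit [6,7] leaf, test {P0(miss), P20(miss), P21(miss)}
      N8 x:[16,39] y:[2/3,7] z:[5,21] -> miss, prune
  N13 x:[4,40] y:[-16/3,-1/3] z:[8,41] -> miss, prune

7 AABB tests over nodes [0, 11, 5, 14, 4, 8, 13]; 1 leaf entered; closest miss.

== RESULT ==
7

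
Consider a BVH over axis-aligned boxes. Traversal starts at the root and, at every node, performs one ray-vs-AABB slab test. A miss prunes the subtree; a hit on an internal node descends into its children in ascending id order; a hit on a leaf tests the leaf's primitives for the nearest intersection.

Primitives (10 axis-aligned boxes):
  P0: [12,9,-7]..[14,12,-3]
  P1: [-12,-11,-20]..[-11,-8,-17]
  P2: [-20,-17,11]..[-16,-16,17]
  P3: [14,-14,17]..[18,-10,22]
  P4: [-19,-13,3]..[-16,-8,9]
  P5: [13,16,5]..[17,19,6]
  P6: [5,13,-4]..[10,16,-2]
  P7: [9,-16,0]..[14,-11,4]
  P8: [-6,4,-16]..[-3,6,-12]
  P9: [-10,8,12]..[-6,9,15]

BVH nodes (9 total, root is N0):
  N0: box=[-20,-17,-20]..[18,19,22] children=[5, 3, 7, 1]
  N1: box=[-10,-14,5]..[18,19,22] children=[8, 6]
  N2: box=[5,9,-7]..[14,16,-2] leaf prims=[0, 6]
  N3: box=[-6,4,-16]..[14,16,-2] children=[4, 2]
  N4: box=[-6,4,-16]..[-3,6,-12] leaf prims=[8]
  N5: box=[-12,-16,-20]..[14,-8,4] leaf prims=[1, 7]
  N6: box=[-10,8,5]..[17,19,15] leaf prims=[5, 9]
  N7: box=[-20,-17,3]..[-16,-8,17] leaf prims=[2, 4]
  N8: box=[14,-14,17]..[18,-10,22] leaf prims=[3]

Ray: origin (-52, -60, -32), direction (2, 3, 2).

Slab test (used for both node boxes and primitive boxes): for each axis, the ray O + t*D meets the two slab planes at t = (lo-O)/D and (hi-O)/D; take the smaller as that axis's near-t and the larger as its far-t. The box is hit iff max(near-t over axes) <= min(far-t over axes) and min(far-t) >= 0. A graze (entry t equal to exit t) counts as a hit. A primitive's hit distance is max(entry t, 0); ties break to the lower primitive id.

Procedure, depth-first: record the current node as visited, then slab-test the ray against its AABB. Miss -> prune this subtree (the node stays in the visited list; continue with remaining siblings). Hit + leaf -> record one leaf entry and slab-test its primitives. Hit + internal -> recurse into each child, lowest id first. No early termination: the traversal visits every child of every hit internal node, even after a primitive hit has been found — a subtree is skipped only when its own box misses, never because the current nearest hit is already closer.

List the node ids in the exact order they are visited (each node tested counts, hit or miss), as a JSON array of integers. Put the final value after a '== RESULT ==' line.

Traverse from the root:
N0 x:[16,35] y:[43/3,79/3] z:[6,27] -> hit [16,79/3], descend [1, 3, 5, 7]
  N1 x:[21,35] y:[46/3,79/3] z:[37/2,27] -> hit [21,79/3], descend [6, 8]
    N6 x:[21,69/2] y:[68/3,79/3] z:[37/2,47/2] -> hit [68/3,47/2] leaf, test {P5(miss), P9@t=68/3}
    N8 x:[33,35] y:[46/3,50/3] z:[49/2,27] -> miss, prune
  N3 x:[23,33] y:[64/3,76/3] z:[8,15] -> miss, prune
  N5 x:[20,33] y:[44/3,52/3] z:[6,18] -> miss, prune
  N7 x:[16,18] y:[43/3,52/3] z:[35/2,49/2] -> miss, prune

Summary -> nodes [0, 1, 6, 8, 3, 5, 7]; box-tests=7; leaf-entries=1; first=P9

== RESULT ==
[0, 1, 6, 8, 3, 5, 7]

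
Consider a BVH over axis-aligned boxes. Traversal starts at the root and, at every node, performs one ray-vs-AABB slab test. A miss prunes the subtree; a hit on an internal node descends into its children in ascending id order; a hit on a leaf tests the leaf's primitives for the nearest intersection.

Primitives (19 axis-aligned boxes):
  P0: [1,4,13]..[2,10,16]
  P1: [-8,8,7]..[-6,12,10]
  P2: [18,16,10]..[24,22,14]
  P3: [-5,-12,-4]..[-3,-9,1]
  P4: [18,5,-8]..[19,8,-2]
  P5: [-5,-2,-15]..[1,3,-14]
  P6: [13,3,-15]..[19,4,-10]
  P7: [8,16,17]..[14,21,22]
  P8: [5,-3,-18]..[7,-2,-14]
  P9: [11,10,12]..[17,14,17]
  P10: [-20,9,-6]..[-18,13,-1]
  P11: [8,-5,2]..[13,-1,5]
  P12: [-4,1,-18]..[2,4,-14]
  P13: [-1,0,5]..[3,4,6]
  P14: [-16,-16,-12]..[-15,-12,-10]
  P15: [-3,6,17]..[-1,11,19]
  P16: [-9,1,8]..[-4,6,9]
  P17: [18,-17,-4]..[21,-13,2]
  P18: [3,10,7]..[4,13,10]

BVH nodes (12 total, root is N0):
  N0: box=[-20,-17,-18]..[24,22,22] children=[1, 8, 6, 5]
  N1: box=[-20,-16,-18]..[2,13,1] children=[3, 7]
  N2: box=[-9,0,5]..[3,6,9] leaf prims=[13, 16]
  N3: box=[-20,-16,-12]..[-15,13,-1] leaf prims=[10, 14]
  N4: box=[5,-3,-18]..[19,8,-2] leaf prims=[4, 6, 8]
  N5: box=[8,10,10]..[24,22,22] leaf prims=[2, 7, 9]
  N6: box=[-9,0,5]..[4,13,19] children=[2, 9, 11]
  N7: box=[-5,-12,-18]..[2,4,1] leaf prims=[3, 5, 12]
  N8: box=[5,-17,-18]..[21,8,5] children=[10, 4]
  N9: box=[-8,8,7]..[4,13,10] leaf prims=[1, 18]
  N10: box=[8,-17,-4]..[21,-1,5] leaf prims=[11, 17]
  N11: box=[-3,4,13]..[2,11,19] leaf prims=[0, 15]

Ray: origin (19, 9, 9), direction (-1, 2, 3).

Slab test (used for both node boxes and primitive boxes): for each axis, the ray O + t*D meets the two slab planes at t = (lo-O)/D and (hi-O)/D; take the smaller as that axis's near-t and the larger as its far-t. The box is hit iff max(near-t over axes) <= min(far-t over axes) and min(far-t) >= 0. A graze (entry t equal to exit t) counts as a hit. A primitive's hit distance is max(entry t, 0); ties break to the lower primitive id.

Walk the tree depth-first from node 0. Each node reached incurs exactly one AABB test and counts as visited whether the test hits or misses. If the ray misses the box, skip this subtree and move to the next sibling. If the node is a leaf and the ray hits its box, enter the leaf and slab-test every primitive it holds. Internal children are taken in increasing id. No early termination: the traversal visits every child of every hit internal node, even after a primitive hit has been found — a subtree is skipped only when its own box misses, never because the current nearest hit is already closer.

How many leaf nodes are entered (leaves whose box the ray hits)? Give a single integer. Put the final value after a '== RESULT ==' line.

Trace the traversal:
N0 x:[-5,39] y:[-13,13/2] z:[-9,13/3] -> hit [-5,13/3], descend [1, 5, 6, 8]
  N1 x:[17,39] y:[-25/2,2] z:[-9,-8/3] -> miss, prune
  N5 x:[-5,11] y:[1/2,13/2] z:[1/3,13/3] -> hit [1/2,13/3] leaf, test {P2(miss), P7(miss), P9@t=2}
  N6 x:[15,28] y:[-9/2,2] z:[-4/3,10/3] -> miss, prune
  N8 x:[-2,14] y:[-13,-1/2] z:[-9,-4/3] -> miss, prune

Visited [0, 1, 5, 6, 8]. Tests: 5 box, 1 leaf. Nearest: P9.

== RESULT ==
1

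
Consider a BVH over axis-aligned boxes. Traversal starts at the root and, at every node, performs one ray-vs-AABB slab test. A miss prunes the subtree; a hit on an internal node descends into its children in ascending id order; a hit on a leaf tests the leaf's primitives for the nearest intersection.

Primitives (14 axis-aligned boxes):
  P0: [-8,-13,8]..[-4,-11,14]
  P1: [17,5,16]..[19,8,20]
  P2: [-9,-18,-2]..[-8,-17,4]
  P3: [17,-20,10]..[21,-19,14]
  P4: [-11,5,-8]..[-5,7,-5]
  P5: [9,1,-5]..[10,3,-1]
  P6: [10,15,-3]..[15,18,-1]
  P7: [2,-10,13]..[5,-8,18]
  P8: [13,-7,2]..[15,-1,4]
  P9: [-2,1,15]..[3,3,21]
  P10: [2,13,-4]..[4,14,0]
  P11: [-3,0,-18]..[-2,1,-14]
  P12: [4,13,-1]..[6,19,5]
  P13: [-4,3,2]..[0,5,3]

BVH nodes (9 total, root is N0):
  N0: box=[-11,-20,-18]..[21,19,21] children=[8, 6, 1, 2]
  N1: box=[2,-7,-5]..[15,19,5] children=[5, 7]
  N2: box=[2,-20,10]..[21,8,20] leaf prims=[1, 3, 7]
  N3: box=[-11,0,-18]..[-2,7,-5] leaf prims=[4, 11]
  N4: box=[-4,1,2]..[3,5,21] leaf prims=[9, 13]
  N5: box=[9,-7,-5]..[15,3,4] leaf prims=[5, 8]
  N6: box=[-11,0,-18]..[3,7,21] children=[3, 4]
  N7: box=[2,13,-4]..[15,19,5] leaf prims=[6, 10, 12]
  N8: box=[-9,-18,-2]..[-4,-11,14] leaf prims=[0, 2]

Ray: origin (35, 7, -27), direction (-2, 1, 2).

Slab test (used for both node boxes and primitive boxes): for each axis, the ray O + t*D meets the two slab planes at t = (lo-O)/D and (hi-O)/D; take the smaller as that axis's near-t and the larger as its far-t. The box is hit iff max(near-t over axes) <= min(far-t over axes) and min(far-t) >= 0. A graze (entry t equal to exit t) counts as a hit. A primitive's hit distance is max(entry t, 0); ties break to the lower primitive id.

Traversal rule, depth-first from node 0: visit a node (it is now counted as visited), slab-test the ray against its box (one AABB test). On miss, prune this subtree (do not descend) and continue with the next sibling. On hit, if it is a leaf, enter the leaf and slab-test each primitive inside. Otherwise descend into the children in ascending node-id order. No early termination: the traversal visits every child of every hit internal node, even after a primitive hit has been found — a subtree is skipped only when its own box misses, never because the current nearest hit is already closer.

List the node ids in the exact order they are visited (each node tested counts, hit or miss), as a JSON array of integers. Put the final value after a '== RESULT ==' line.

Traverse from the root:
N0 x:[7,23] y:[-27,12] z:[9/2,24] -> hit [7,12], descend [1, 2, 6, 8]
  N1 x:[10,33/2] y:[-14,12] z:[11,16] -> hit [11,12], descend [5, 7]
    N5 x:[10,13] y:[-14,-4] z:[11,31/2] -> miss, prune
    N7 x:[10,33/2] y:[6,12] z:[23/2,16] -> hit [23/2,12] leaf, test {P6(miss), P10(miss), P12(miss)}
  N2 x:[7,33/2] y:[-27,1] z:[37/2,47/2] -> miss, prune
  N6 x:[16,23] y:[-7,0] z:[9/2,24] -> miss, prune
  N8 x:[39/2,22] y:[-25,-18] z:[25/2,41/2] -> miss, prune

Visited [0, 1, 5, 7, 2, 6, 8]. Tests: 7 box, 1 leaf. Nearest: miss.

== RESULT ==
[0, 1, 5, 7, 2, 6, 8]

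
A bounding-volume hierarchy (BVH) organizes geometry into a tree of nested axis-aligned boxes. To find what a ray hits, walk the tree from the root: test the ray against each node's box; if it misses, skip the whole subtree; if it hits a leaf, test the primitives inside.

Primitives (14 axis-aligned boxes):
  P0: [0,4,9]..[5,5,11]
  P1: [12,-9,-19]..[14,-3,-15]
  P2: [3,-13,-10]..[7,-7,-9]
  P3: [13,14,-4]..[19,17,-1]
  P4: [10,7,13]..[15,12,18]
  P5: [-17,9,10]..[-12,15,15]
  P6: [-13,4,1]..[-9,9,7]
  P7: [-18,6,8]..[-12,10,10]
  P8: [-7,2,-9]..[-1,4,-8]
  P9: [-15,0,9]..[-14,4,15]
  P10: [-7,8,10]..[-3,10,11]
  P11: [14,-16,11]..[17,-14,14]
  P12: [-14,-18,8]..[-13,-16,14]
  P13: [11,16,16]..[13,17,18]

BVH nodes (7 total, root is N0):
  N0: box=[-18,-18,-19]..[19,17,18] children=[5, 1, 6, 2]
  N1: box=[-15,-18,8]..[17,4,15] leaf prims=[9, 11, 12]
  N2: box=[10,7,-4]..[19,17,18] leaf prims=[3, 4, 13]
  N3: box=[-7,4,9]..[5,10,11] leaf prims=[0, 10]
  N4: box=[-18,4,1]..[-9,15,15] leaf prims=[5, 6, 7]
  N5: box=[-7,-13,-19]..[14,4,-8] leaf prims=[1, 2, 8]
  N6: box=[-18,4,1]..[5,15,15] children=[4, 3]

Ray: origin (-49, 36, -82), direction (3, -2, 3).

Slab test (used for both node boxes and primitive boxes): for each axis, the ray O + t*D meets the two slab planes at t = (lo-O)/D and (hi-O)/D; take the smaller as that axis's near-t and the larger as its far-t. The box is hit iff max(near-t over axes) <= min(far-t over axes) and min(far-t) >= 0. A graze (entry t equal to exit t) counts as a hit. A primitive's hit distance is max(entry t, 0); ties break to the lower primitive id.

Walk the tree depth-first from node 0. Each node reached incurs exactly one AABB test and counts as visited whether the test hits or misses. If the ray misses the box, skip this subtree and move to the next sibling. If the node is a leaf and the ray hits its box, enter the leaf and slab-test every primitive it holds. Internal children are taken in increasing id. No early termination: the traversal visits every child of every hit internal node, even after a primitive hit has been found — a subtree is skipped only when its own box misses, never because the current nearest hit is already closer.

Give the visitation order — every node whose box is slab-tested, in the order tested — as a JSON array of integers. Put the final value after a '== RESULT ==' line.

Traverse from the root:
N0 x:[31/3,68/3] y:[19/2,27] z:[21,100/3] -> hit [21,68/3], descend [1, 2, 5, 6]
  N1 x:[34/3,22] y:[16,27] z:[30,97/3] -> miss, prune
  N2 x:[59/3,68/3] y:[19/2,29/2] z:[26,100/3] -> miss, prune
  N5 x:[14,21] y:[16,49/2] z:[21,74/3] -> hit [21,21] leaf, test {P1@t=21, P2(miss), P8(miss)}
  N6 x:[31/3,18] y:[21/2,16] z:[83/3,97/3] -> miss, prune

Summary -> nodes [0, 1, 2, 5, 6]; box-tests=5; leaf-entries=1; first=P1

== RESULT ==
[0, 1, 2, 5, 6]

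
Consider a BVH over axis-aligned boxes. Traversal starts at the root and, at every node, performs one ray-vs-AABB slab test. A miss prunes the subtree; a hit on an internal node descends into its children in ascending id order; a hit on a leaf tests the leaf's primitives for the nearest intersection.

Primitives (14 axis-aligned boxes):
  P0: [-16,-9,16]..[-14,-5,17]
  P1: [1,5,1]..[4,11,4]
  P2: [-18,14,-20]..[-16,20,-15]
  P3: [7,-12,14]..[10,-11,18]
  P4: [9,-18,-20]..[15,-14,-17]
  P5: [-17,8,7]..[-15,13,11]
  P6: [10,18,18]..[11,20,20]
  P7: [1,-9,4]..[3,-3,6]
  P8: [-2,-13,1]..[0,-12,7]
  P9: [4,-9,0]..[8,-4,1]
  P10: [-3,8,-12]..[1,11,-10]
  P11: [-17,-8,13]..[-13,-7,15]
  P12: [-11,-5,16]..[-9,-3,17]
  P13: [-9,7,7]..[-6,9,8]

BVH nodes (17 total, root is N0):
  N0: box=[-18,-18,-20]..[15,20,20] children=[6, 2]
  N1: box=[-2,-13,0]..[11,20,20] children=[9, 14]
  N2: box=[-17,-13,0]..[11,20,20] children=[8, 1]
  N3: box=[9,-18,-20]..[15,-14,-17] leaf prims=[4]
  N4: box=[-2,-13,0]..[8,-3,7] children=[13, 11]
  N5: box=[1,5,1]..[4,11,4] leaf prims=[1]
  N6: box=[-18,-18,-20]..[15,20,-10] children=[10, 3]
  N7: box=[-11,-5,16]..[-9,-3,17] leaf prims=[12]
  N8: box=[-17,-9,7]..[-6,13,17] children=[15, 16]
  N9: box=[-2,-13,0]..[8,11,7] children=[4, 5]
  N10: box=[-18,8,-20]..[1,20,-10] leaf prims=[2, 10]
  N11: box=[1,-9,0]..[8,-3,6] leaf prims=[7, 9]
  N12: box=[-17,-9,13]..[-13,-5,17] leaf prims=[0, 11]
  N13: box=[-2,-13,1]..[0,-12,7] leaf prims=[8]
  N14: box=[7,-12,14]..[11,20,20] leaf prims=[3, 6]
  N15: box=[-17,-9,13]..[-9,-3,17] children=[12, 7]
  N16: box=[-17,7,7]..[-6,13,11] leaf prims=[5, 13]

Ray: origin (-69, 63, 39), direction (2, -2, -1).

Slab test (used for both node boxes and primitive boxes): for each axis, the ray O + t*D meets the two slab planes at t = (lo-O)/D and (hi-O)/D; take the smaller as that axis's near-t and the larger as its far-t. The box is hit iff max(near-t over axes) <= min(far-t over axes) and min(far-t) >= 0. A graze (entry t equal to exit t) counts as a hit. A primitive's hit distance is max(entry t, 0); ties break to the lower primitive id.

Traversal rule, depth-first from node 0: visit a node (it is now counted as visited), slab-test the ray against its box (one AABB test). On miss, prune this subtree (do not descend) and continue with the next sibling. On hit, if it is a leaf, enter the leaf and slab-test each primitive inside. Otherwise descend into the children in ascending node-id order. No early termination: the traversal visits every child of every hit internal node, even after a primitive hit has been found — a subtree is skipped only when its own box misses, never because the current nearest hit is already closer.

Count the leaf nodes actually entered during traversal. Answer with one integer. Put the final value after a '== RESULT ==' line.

Traverse from the root:
N0 x:[51/2,42] y:[43/2,81/2] z:[19,59] -> hit [51/2,81/2], descend [2, 6]
  N2 x:[26,40] y:[43/2,38] z:[19,39] -> hit [26,38], descend [1, 8]
    N1 x:[67/2,40] y:[43/2,38] z:[19,39] -> hit [67/2,38], descend [9, 14]
      N9 x:[67/2,77/2] y:[26,38] z:[32,39] -> hit [67/2,38], descend [4, 5]
        N4 x:[67/2,77/2] y:[33,38] z:[32,39] -> hit [67/2,38], descend [11, 13]
          N11 x:[35,77/2] y:[33,36] z:[33,39] -> hit [35,36] leaf, test {P7@t=35, P9(miss)}
          N13 x:[67/2,69/2] y:[75/2,38] z:[32,38] -> miss, prune
        N5 x:[35,73/2] y:[26,29] z:[35,38] -> miss, prune
      N14 x:[38,40] y:[43/2,75/2] z:[19,25] -> miss, prune
    N8 x:[26,63/2] y:[25,36] z:[22,32] -> hit [26,63/2], descend [15, 16]
      N15 x:[26,30] y:[33,36] z:[22,26] -> miss, prune
      N16 x:[26,63/2] y:[25,28] z:[28,32] -> hit [28,28] leaf, test {P5(miss), P13(miss)}
  N6 x:[51/2,42] y:[43/2,81/2] z:[49,59] -> miss, prune

13 AABB tests over nodes [0, 2, 1, 9, 4, 11, 13, 5, 14, 8, 15, 16, 6]; 2 leaves entered; closest P7.

== RESULT ==
2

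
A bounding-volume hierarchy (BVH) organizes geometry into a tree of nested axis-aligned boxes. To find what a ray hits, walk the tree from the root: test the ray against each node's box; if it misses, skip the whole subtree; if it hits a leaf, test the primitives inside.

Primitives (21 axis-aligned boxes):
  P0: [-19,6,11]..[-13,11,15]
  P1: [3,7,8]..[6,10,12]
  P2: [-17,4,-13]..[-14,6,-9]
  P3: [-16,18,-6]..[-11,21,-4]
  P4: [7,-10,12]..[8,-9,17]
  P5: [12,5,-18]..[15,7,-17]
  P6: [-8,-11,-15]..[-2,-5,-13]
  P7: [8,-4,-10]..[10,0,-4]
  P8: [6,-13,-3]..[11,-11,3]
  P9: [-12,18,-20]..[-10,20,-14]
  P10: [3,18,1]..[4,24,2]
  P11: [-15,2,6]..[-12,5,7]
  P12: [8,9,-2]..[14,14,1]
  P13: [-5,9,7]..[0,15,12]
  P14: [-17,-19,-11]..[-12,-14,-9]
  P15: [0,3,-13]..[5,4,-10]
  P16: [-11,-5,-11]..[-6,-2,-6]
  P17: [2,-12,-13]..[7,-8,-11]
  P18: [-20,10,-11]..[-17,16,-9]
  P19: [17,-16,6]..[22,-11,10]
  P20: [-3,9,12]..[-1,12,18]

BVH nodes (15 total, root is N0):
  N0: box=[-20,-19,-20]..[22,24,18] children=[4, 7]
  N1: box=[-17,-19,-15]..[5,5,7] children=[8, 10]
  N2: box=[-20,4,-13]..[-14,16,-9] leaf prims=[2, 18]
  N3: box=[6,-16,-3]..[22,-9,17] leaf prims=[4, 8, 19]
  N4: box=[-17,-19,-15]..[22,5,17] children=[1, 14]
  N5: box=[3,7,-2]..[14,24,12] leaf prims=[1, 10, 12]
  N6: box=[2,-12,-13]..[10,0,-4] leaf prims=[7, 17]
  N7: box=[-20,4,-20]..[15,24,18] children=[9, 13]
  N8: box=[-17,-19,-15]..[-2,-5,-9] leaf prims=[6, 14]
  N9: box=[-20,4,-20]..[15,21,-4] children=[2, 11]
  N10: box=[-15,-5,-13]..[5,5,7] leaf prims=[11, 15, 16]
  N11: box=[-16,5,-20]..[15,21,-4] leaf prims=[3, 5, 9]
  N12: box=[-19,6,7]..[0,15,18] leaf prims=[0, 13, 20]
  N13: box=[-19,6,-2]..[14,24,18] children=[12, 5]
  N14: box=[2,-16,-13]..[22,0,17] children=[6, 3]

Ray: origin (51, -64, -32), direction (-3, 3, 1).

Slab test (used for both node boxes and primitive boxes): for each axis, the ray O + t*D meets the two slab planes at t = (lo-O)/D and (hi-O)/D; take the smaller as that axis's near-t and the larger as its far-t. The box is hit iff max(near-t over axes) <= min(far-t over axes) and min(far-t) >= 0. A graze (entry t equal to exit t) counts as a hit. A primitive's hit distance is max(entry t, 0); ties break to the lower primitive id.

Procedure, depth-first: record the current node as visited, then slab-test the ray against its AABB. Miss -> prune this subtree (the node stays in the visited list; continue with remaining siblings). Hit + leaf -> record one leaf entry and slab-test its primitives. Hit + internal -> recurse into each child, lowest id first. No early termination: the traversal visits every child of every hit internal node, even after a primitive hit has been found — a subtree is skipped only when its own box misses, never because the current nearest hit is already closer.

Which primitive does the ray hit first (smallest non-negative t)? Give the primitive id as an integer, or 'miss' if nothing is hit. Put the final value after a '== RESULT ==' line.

Traverse from the root:
N0 x:[29/3,71/3] y:[15,88/3] z:[12,50] -> hit [15,71/3], descend [4, 7]
  N4 x:[29/3,68/3] y:[15,23] z:[17,49] -> hit [17,68/3], descend [1, 14]
    N1 x:[46/3,68/3] y:[15,23] z:[17,39] -> hit [17,68/3], descend [8, 10]
      N8 x:[53/3,68/3] y:[15,59/3] z:[17,23] -> hit [53/3,59/3] leaf, test {P6@t=53/3, P14(miss)}
      N10 x:[46/3,22] y:[59/3,23] z:[19,39] -> hit [59/3,22] leaf, test {P11(miss), P15(miss), P16(miss)}
    N14 x:[29/3,49/3] y:[16,64/3] z:[19,49] -> miss, prune
  N7 x:[12,71/3] y:[68/3,88/3] z:[12,50] -> hit [68/3,71/3], descend [9, 13]
    N9 x:[12,71/3] y:[68/3,85/3] z:[12,28] -> hit [68/3,71/3], descend [2, 11]
      N2 x:[65/3,71/3] y:[68/3,80/3] z:[19,23] -> hit [68/3,23] leaf, test {P2@t=68/3, P18(miss)}
      N11 x:[12,67/3] y:[23,85/3] z:[12,28] -> miss, prune
    N13 x:[37/3,70/3] y:[70/3,88/3] z:[30,50] -> miss, prune

Summary -> nodes [0, 4, 1, 8, 10, 14, 7, 9, 2, 11, 13]; box-tests=11; leaf-entries=3; first=P6

== RESULT ==
6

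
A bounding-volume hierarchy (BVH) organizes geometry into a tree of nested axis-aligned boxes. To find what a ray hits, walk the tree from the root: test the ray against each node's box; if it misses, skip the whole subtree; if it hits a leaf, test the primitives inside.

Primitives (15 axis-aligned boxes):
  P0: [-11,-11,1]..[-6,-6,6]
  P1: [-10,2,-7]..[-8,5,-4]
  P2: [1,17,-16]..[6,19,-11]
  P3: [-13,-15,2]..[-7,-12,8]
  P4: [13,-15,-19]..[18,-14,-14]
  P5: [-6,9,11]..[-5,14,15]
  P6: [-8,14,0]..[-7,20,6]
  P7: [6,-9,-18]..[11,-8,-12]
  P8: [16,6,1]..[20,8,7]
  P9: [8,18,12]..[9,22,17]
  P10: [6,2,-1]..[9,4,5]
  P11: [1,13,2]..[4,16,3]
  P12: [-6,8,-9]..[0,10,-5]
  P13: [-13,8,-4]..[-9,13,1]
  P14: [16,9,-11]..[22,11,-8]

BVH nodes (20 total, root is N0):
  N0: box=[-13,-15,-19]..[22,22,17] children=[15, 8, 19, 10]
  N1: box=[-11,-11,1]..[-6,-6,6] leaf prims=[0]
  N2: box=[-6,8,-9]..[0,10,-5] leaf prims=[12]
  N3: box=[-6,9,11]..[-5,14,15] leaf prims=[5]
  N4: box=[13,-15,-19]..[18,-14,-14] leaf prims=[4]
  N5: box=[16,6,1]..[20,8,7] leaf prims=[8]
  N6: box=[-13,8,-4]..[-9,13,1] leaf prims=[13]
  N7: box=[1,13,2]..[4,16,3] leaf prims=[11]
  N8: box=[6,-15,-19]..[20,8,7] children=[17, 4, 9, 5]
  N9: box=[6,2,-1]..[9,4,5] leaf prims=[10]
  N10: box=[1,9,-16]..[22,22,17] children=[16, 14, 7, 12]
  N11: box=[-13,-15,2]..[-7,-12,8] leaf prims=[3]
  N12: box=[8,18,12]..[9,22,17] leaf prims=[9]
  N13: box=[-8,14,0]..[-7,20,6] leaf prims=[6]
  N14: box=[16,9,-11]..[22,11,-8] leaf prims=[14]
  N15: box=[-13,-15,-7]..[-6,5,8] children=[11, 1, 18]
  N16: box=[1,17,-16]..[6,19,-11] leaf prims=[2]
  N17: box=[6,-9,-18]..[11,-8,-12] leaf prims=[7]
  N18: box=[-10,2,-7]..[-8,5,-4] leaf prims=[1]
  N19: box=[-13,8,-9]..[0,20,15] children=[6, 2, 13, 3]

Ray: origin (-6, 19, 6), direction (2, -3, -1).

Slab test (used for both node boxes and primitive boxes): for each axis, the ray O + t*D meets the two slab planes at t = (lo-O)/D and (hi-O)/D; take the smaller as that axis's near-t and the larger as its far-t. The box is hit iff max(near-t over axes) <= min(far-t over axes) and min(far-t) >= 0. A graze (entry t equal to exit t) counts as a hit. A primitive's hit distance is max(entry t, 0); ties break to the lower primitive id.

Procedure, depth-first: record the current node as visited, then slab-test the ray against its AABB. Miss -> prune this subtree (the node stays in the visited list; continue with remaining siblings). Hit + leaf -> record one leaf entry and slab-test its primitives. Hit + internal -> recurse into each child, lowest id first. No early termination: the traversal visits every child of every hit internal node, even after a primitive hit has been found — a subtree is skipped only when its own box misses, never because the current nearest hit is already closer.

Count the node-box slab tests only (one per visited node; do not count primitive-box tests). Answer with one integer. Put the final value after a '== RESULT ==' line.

Walk:
N0 x:[-7/2,14] y:[-1,34/3] z:[-11,25] -> hit [-1,34/3], descend [8, 10, 15, 19]
  N8 x:[6,13] y:[11/3,34/3] z:[-1,25] -> hit [6,34/3], descend [4, 5, 9, 17]
    N4 x:[19/2,12] y:[11,34/3] z:[20,25] -> miss, prune
    N5 x:[11,13] y:[11/3,13/3] z:[-1,5] -> miss, prune
    N9 x:[6,15/2] y:[5,17/3] z:[1,7] -> miss, prune
    N17 x:[6,17/2] y:[9,28/3] z:[18,24] -> miss, prune
  N10 x:[7/2,14] y:[-1,10/3] z:[-11,22] -> miss, prune
  N15 x:[-7/2,0] y:[14/3,34/3] z:[-2,13] -> miss, prune
  N19 x:[-7/2,3] y:[-1/3,11/3] z:[-9,15] -> hit [-1/3,3], descend [2, 3, 6, 13]
    N2 x:[0,3] y:[3,11/3] z:[11,15] -> miss, prune
    N3 x:[0,1/2] y:[5/3,10/3] z:[-9,-5] -> miss, prune
    N6 x:[-7/2,-3/2] y:[2,11/3] z:[5,10] -> miss, prune
    N13 x:[-1,-1/2] y:[-1/3,5/3] z:[0,6] -> miss, prune

Summary -> nodes [0, 8, 4, 5, 9, 17, 10, 15, 19, 2, 3, 6, 13]; box-tests=13; leaf-entries=0; first=miss

== RESULT ==
13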